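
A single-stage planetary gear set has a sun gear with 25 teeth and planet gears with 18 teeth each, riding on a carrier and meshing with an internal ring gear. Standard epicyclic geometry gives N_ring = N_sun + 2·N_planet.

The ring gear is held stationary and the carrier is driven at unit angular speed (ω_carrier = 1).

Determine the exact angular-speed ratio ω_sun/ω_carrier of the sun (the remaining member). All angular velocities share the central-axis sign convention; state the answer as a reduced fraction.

N_ring = 25 + 2·18 = 61
25(ω_s−ω_c) = −61(ω_r−ω_c),  ω_r=0, ω_c=1
ω_s = 1 − (61/25)(0−1) = 86/25
ω_s/ω_c = 86/25

86/25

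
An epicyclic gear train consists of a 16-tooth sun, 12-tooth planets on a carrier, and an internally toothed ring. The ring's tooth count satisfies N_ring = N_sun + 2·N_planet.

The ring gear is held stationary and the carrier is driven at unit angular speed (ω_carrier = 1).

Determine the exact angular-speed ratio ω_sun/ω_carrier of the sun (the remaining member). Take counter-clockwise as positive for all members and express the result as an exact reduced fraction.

7/2

N_ring = 16 + 2·12 = 40
16(ω_s−ω_c) = −40(ω_r−ω_c),  ω_r=0, ω_c=1
ω_s = 1 − (40/16)(0−1) = 7/2
ω_s/ω_c = 7/2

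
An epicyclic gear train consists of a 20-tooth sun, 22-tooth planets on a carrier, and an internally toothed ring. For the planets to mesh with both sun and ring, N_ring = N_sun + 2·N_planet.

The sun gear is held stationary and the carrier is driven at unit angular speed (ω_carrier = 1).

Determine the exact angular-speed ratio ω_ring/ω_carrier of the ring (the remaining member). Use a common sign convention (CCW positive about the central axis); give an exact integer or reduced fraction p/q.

N_ring = 20 + 2·22 = 64
20(ω_s−ω_c) = −64(ω_r−ω_c),  ω_s=0, ω_c=1
ω_r = 1 − (20/64)(0−1) = 21/16
ω_r/ω_c = 21/16

21/16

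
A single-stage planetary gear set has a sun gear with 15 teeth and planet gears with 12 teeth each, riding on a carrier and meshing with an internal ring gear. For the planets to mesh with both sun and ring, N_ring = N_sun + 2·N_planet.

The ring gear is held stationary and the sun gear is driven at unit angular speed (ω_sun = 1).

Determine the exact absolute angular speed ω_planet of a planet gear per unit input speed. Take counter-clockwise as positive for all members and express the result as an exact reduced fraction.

-5/8

N_ring = 15 + 2·12 = 39
15(ω_s−ω_c) = −39(ω_r−ω_c),  ω_r=0, ω_s=1
15(1−ω_c) = −39(0−ω_c)  ⇒  54ω_c = 15  ⇒  ω_c = 5/18
sun–planet: 15·(1−5/18) = −12·(ω_p−ω_c)  ⇒  ω_p−ω_c = −(15/12)·(13/18) = -65/72
ω_p = 5/18 − 65/72 = -5/8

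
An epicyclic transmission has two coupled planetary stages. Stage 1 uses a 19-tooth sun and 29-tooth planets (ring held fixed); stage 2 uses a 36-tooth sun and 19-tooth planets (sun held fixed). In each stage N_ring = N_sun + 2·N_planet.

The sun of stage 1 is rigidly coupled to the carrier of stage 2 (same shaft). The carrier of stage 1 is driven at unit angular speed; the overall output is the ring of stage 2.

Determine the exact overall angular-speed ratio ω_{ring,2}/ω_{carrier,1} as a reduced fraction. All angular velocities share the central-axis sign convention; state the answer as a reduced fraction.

Stage 1: N_ring = 19 + 2·29 = 77
Stage 1: 19(ω_s−ω_c) = −77(ω_r−ω_c),  ω_r=0, ω_c=1
Stage 1: ω_s = 1 − (77/19)(0−1) = 96/19
  ⇒ ω_s¹/ω_c¹ = 96/19
Stage 2: N_ring = 36 + 2·19 = 74
Stage 2: 36(ω_s−ω_c) = −74(ω_r−ω_c),  ω_s=0, ω_c=1
Stage 2: ω_r = 1 − (36/74)(0−1) = 55/37
  ⇒ ω_r²/ω_c² = 55/37
Coupling ω_c² = ω_s¹ ⇒ overall = 96/19 × 55/37 = 5280/703

5280/703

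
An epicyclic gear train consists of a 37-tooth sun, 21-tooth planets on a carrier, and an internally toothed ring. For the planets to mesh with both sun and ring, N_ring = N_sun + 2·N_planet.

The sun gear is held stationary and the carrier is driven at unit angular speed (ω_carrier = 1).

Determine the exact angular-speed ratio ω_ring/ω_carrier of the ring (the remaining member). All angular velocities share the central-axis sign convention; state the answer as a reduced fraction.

N_ring = 37 + 2·21 = 79
37(ω_s−ω_c) = −79(ω_r−ω_c),  ω_s=0, ω_c=1
ω_r = 1 − (37/79)(0−1) = 116/79
ω_r/ω_c = 116/79

116/79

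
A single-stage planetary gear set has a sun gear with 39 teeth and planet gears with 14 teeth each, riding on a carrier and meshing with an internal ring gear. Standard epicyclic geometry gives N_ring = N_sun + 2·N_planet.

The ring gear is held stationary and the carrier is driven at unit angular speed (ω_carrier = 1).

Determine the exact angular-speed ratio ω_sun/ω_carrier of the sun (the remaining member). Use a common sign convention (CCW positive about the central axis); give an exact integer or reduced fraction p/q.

N_ring = 39 + 2·14 = 67
39(ω_s−ω_c) = −67(ω_r−ω_c),  ω_r=0, ω_c=1
ω_s = 1 − (67/39)(0−1) = 106/39
ω_s/ω_c = 106/39

106/39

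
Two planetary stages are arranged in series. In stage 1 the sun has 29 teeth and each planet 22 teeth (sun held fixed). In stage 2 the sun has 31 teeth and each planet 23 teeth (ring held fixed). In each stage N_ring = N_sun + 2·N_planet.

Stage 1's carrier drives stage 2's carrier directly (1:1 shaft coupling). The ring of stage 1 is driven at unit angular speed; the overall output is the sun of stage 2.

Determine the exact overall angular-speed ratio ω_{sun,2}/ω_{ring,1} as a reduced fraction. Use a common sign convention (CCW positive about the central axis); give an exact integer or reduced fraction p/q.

Stage 1: N_ring = 29 + 2·22 = 73
Stage 1: 29(ω_s−ω_c) = −73(ω_r−ω_c),  ω_s=0, ω_r=1
Stage 1: 29(0−ω_c) = −73(1−ω_c)  ⇒  102ω_c = 73  ⇒  ω_c = 73/102
  ⇒ ω_c¹/ω_r¹ = 73/102
Stage 2: N_ring = 31 + 2·23 = 77
Stage 2: 31(ω_s−ω_c) = −77(ω_r−ω_c),  ω_r=0, ω_c=1
Stage 2: ω_s = 1 − (77/31)(0−1) = 108/31
  ⇒ ω_s²/ω_c² = 108/31
Coupling ω_c² = ω_c¹ ⇒ overall = 73/102 × 108/31 = 1314/527

1314/527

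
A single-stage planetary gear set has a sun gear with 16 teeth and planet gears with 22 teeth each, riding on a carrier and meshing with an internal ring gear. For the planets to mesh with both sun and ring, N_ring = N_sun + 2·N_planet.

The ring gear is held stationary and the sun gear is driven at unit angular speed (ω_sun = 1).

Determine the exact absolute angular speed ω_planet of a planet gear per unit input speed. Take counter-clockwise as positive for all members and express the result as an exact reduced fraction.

-4/11

N_ring = 16 + 2·22 = 60
16(ω_s−ω_c) = −60(ω_r−ω_c),  ω_r=0, ω_s=1
16(1−ω_c) = −60(0−ω_c)  ⇒  76ω_c = 16  ⇒  ω_c = 4/19
sun–planet: 16·(1−4/19) = −22·(ω_p−ω_c)  ⇒  ω_p−ω_c = −(16/22)·(15/19) = -120/209
ω_p = 4/19 − 120/209 = -4/11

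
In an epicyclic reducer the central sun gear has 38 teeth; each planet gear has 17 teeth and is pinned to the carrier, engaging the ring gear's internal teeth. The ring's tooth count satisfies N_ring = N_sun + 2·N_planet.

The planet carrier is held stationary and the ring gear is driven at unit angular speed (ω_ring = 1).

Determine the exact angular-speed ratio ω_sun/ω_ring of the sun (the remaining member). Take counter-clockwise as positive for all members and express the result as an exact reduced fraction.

N_ring = 38 + 2·17 = 72
38(ω_s−ω_c) = −72(ω_r−ω_c),  ω_c=0, ω_r=1
ω_s = 0 − (72/38)(1−0) = -36/19
ω_s/ω_r = -36/19

-36/19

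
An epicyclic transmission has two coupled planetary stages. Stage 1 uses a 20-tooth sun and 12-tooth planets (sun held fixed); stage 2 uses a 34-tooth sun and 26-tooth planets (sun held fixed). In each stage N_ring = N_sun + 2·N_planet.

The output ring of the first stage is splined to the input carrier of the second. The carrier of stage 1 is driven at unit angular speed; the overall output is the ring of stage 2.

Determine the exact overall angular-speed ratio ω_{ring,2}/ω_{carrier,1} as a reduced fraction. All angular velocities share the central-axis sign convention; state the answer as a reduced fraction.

960/473

Stage 1: N_ring = 20 + 2·12 = 44
Stage 1: 20(ω_s−ω_c) = −44(ω_r−ω_c),  ω_s=0, ω_c=1
Stage 1: ω_r = 1 − (20/44)(0−1) = 16/11
  ⇒ ω_r¹/ω_c¹ = 16/11
Stage 2: N_ring = 34 + 2·26 = 86
Stage 2: 34(ω_s−ω_c) = −86(ω_r−ω_c),  ω_s=0, ω_c=1
Stage 2: ω_r = 1 − (34/86)(0−1) = 60/43
  ⇒ ω_r²/ω_c² = 60/43
Coupling ω_c² = ω_r¹ ⇒ overall = 16/11 × 60/43 = 960/473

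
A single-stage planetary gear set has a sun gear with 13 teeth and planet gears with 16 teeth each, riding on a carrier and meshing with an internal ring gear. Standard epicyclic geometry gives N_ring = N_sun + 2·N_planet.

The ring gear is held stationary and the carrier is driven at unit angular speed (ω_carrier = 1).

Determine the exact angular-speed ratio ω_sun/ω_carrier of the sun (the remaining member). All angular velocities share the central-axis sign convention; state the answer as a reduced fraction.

N_ring = 13 + 2·16 = 45
13(ω_s−ω_c) = −45(ω_r−ω_c),  ω_r=0, ω_c=1
ω_s = 1 − (45/13)(0−1) = 58/13
ω_s/ω_c = 58/13

58/13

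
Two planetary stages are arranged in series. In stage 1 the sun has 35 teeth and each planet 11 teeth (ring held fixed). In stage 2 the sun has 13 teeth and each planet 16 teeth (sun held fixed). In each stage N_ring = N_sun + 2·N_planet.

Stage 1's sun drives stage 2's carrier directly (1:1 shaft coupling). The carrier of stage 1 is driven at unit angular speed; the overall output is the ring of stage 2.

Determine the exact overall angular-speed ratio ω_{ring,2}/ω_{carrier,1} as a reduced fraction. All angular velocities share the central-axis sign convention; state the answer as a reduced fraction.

5336/1575

Stage 1: N_ring = 35 + 2·11 = 57
Stage 1: 35(ω_s−ω_c) = −57(ω_r−ω_c),  ω_r=0, ω_c=1
Stage 1: ω_s = 1 − (57/35)(0−1) = 92/35
  ⇒ ω_s¹/ω_c¹ = 92/35
Stage 2: N_ring = 13 + 2·16 = 45
Stage 2: 13(ω_s−ω_c) = −45(ω_r−ω_c),  ω_s=0, ω_c=1
Stage 2: ω_r = 1 − (13/45)(0−1) = 58/45
  ⇒ ω_r²/ω_c² = 58/45
Coupling ω_c² = ω_s¹ ⇒ overall = 92/35 × 58/45 = 5336/1575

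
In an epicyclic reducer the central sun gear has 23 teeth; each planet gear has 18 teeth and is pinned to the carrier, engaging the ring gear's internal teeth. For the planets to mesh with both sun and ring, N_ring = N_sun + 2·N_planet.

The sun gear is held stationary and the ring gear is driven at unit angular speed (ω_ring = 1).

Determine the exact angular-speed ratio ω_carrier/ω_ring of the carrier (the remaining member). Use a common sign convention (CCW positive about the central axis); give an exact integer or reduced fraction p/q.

N_ring = 23 + 2·18 = 59
23(ω_s−ω_c) = −59(ω_r−ω_c),  ω_s=0, ω_r=1
23(0−ω_c) = −59(1−ω_c)  ⇒  82ω_c = 59  ⇒  ω_c = 59/82
ω_c/ω_r = 59/82

59/82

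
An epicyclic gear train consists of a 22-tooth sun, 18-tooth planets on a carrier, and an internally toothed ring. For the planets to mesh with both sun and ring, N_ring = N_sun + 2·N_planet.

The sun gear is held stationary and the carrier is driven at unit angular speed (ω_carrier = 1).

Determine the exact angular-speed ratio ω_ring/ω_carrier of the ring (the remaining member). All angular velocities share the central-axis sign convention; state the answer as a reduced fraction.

40/29

N_ring = 22 + 2·18 = 58
22(ω_s−ω_c) = −58(ω_r−ω_c),  ω_s=0, ω_c=1
ω_r = 1 − (22/58)(0−1) = 40/29
ω_r/ω_c = 40/29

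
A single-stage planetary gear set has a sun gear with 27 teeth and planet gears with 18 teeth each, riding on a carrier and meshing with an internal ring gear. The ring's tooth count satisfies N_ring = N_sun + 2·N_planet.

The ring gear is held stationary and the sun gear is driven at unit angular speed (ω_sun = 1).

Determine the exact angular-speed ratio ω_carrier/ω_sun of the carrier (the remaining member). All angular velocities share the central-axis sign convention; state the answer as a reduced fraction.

3/10

N_ring = 27 + 2·18 = 63
27(ω_s−ω_c) = −63(ω_r−ω_c),  ω_r=0, ω_s=1
27(1−ω_c) = −63(0−ω_c)  ⇒  90ω_c = 27  ⇒  ω_c = 3/10
ω_c/ω_s = 3/10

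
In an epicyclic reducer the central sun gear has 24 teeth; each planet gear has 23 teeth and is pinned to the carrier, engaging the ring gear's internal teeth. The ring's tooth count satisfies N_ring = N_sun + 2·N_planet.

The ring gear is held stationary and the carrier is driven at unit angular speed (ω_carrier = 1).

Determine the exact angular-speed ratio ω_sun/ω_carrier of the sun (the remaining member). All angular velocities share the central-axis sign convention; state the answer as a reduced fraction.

N_ring = 24 + 2·23 = 70
24(ω_s−ω_c) = −70(ω_r−ω_c),  ω_r=0, ω_c=1
ω_s = 1 − (70/24)(0−1) = 47/12
ω_s/ω_c = 47/12

47/12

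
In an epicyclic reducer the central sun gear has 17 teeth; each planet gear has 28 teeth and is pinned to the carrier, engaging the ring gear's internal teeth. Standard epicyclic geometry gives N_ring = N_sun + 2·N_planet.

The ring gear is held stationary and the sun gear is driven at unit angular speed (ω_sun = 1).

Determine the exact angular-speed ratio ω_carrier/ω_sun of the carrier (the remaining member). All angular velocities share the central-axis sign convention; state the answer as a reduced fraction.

N_ring = 17 + 2·28 = 73
17(ω_s−ω_c) = −73(ω_r−ω_c),  ω_r=0, ω_s=1
17(1−ω_c) = −73(0−ω_c)  ⇒  90ω_c = 17  ⇒  ω_c = 17/90
ω_c/ω_s = 17/90

17/90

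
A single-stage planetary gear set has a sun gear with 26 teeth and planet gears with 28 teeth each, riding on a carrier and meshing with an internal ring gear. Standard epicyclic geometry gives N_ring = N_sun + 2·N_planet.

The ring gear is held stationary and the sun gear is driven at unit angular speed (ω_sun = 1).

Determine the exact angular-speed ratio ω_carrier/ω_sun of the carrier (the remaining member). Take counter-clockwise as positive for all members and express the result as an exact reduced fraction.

N_ring = 26 + 2·28 = 82
26(ω_s−ω_c) = −82(ω_r−ω_c),  ω_r=0, ω_s=1
26(1−ω_c) = −82(0−ω_c)  ⇒  108ω_c = 26  ⇒  ω_c = 13/54
ω_c/ω_s = 13/54

13/54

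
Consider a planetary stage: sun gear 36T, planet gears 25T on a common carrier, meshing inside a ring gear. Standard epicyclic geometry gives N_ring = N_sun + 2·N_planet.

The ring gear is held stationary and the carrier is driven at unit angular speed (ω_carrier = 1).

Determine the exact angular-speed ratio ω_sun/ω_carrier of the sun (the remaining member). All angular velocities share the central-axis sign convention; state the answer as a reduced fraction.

N_ring = 36 + 2·25 = 86
36(ω_s−ω_c) = −86(ω_r−ω_c),  ω_r=0, ω_c=1
ω_s = 1 − (86/36)(0−1) = 61/18
ω_s/ω_c = 61/18

61/18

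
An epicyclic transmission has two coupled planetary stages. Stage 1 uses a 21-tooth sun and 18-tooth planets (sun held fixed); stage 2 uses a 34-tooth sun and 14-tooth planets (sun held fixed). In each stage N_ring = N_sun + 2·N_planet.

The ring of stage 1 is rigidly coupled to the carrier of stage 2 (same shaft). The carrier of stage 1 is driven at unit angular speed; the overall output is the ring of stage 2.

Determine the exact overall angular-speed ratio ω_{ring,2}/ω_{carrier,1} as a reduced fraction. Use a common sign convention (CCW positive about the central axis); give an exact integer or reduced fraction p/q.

1248/589

Stage 1: N_ring = 21 + 2·18 = 57
Stage 1: 21(ω_s−ω_c) = −57(ω_r−ω_c),  ω_s=0, ω_c=1
Stage 1: ω_r = 1 − (21/57)(0−1) = 26/19
  ⇒ ω_r¹/ω_c¹ = 26/19
Stage 2: N_ring = 34 + 2·14 = 62
Stage 2: 34(ω_s−ω_c) = −62(ω_r−ω_c),  ω_s=0, ω_c=1
Stage 2: ω_r = 1 − (34/62)(0−1) = 48/31
  ⇒ ω_r²/ω_c² = 48/31
Coupling ω_c² = ω_r¹ ⇒ overall = 26/19 × 48/31 = 1248/589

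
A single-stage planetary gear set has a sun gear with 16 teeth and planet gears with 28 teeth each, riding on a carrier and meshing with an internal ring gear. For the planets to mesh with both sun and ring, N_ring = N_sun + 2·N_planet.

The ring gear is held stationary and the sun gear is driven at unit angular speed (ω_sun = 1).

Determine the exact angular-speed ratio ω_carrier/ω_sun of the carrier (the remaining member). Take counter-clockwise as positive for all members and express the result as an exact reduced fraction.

2/11

N_ring = 16 + 2·28 = 72
16(ω_s−ω_c) = −72(ω_r−ω_c),  ω_r=0, ω_s=1
16(1−ω_c) = −72(0−ω_c)  ⇒  88ω_c = 16  ⇒  ω_c = 2/11
ω_c/ω_s = 2/11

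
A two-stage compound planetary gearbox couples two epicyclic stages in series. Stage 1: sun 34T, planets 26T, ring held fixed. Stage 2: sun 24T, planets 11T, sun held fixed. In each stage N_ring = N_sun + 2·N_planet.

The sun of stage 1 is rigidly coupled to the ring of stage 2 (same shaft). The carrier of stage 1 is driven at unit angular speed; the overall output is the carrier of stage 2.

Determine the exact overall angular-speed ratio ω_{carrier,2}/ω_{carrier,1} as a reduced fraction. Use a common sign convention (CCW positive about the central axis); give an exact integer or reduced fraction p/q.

276/119

Stage 1: N_ring = 34 + 2·26 = 86
Stage 1: 34(ω_s−ω_c) = −86(ω_r−ω_c),  ω_r=0, ω_c=1
Stage 1: ω_s = 1 − (86/34)(0−1) = 60/17
  ⇒ ω_s¹/ω_c¹ = 60/17
Stage 2: N_ring = 24 + 2·11 = 46
Stage 2: 24(ω_s−ω_c) = −46(ω_r−ω_c),  ω_s=0, ω_r=1
Stage 2: 24(0−ω_c) = −46(1−ω_c)  ⇒  70ω_c = 46  ⇒  ω_c = 23/35
  ⇒ ω_c²/ω_r² = 23/35
Coupling ω_r² = ω_s¹ ⇒ overall = 60/17 × 23/35 = 276/119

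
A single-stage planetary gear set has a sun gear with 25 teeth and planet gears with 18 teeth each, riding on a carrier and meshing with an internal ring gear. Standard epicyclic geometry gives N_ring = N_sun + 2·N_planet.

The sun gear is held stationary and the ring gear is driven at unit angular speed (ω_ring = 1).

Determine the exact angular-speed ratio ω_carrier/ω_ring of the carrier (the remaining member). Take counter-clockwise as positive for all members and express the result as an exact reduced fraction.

N_ring = 25 + 2·18 = 61
25(ω_s−ω_c) = −61(ω_r−ω_c),  ω_s=0, ω_r=1
25(0−ω_c) = −61(1−ω_c)  ⇒  86ω_c = 61  ⇒  ω_c = 61/86
ω_c/ω_r = 61/86

61/86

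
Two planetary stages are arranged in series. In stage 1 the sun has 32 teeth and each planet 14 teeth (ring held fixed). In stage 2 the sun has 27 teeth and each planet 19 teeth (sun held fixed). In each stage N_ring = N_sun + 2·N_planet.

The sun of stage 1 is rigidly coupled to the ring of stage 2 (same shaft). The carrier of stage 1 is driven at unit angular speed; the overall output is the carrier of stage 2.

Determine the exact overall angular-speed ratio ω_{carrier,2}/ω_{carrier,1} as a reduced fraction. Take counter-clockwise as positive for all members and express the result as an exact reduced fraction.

Stage 1: N_ring = 32 + 2·14 = 60
Stage 1: 32(ω_s−ω_c) = −60(ω_r−ω_c),  ω_r=0, ω_c=1
Stage 1: ω_s = 1 − (60/32)(0−1) = 23/8
  ⇒ ω_s¹/ω_c¹ = 23/8
Stage 2: N_ring = 27 + 2·19 = 65
Stage 2: 27(ω_s−ω_c) = −65(ω_r−ω_c),  ω_s=0, ω_r=1
Stage 2: 27(0−ω_c) = −65(1−ω_c)  ⇒  92ω_c = 65  ⇒  ω_c = 65/92
  ⇒ ω_c²/ω_r² = 65/92
Coupling ω_r² = ω_s¹ ⇒ overall = 23/8 × 65/92 = 65/32

65/32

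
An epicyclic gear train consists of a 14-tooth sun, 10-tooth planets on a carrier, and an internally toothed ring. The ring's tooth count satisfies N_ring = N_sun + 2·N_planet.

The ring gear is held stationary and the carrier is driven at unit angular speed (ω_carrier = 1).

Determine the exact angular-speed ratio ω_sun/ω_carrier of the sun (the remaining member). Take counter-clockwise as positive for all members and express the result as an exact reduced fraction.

24/7

N_ring = 14 + 2·10 = 34
14(ω_s−ω_c) = −34(ω_r−ω_c),  ω_r=0, ω_c=1
ω_s = 1 − (34/14)(0−1) = 24/7
ω_s/ω_c = 24/7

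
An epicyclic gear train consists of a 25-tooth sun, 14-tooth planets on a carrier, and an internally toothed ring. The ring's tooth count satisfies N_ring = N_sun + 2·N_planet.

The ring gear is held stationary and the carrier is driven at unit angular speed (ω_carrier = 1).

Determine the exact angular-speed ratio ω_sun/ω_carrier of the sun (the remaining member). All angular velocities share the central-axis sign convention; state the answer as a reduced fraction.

78/25

N_ring = 25 + 2·14 = 53
25(ω_s−ω_c) = −53(ω_r−ω_c),  ω_r=0, ω_c=1
ω_s = 1 − (53/25)(0−1) = 78/25
ω_s/ω_c = 78/25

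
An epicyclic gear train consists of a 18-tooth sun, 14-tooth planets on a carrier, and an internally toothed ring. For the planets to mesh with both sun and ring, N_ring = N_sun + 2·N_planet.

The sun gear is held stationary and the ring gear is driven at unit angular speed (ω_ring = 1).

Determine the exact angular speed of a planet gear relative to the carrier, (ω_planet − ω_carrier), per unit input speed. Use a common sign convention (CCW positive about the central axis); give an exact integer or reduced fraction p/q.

N_ring = 18 + 2·14 = 46
18(ω_s−ω_c) = −46(ω_r−ω_c),  ω_s=0, ω_r=1
18(0−ω_c) = −46(1−ω_c)  ⇒  64ω_c = 46  ⇒  ω_c = 23/32
sun–planet: 18·(0−23/32) = −14·(ω_p−ω_c)  ⇒  ω_p−ω_c = −(18/14)·(-23/32) = 207/224

207/224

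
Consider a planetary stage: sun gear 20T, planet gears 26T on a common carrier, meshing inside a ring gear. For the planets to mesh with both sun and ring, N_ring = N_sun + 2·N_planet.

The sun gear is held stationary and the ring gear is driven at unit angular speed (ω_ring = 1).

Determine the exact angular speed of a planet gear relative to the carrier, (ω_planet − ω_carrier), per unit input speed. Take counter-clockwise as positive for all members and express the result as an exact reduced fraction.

180/299

N_ring = 20 + 2·26 = 72
20(ω_s−ω_c) = −72(ω_r−ω_c),  ω_s=0, ω_r=1
20(0−ω_c) = −72(1−ω_c)  ⇒  92ω_c = 72  ⇒  ω_c = 18/23
sun–planet: 20·(0−18/23) = −26·(ω_p−ω_c)  ⇒  ω_p−ω_c = −(20/26)·(-18/23) = 180/299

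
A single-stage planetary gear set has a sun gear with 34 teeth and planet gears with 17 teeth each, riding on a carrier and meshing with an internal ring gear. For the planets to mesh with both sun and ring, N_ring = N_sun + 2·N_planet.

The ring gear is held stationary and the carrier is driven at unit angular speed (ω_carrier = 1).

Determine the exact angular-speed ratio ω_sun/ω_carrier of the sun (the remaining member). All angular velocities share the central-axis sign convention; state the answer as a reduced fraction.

N_ring = 34 + 2·17 = 68
34(ω_s−ω_c) = −68(ω_r−ω_c),  ω_r=0, ω_c=1
ω_s = 1 − (68/34)(0−1) = 3
ω_s/ω_c = 3

3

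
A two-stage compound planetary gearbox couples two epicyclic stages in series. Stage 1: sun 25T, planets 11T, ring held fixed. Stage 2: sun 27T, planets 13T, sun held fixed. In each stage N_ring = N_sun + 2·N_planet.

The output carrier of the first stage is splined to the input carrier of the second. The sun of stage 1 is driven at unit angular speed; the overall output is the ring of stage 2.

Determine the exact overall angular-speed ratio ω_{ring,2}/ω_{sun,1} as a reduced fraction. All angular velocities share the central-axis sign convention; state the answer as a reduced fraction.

250/477

Stage 1: N_ring = 25 + 2·11 = 47
Stage 1: 25(ω_s−ω_c) = −47(ω_r−ω_c),  ω_r=0, ω_s=1
Stage 1: 25(1−ω_c) = −47(0−ω_c)  ⇒  72ω_c = 25  ⇒  ω_c = 25/72
  ⇒ ω_c¹/ω_s¹ = 25/72
Stage 2: N_ring = 27 + 2·13 = 53
Stage 2: 27(ω_s−ω_c) = −53(ω_r−ω_c),  ω_s=0, ω_c=1
Stage 2: ω_r = 1 − (27/53)(0−1) = 80/53
  ⇒ ω_r²/ω_c² = 80/53
Coupling ω_c² = ω_c¹ ⇒ overall = 25/72 × 80/53 = 250/477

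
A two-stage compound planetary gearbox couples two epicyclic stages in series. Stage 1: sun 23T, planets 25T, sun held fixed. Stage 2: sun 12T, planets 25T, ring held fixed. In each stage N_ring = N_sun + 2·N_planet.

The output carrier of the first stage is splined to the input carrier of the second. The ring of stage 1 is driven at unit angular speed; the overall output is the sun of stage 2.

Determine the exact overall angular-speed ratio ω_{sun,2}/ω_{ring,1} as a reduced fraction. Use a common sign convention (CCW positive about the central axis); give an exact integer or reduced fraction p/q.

2701/576

Stage 1: N_ring = 23 + 2·25 = 73
Stage 1: 23(ω_s−ω_c) = −73(ω_r−ω_c),  ω_s=0, ω_r=1
Stage 1: 23(0−ω_c) = −73(1−ω_c)  ⇒  96ω_c = 73  ⇒  ω_c = 73/96
  ⇒ ω_c¹/ω_r¹ = 73/96
Stage 2: N_ring = 12 + 2·25 = 62
Stage 2: 12(ω_s−ω_c) = −62(ω_r−ω_c),  ω_r=0, ω_c=1
Stage 2: ω_s = 1 − (62/12)(0−1) = 37/6
  ⇒ ω_s²/ω_c² = 37/6
Coupling ω_c² = ω_c¹ ⇒ overall = 73/96 × 37/6 = 2701/576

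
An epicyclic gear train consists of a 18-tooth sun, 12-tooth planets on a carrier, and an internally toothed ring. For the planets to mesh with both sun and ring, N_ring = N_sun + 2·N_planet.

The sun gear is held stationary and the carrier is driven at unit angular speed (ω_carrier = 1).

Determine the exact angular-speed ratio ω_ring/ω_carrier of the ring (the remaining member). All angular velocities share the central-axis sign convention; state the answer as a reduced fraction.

N_ring = 18 + 2·12 = 42
18(ω_s−ω_c) = −42(ω_r−ω_c),  ω_s=0, ω_c=1
ω_r = 1 − (18/42)(0−1) = 10/7
ω_r/ω_c = 10/7

10/7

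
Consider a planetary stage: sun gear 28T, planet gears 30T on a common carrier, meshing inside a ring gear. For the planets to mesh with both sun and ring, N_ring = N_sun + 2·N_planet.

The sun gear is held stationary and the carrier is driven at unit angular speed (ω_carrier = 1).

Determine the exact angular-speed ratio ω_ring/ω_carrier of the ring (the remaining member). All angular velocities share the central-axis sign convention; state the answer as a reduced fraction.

29/22

N_ring = 28 + 2·30 = 88
28(ω_s−ω_c) = −88(ω_r−ω_c),  ω_s=0, ω_c=1
ω_r = 1 − (28/88)(0−1) = 29/22
ω_r/ω_c = 29/22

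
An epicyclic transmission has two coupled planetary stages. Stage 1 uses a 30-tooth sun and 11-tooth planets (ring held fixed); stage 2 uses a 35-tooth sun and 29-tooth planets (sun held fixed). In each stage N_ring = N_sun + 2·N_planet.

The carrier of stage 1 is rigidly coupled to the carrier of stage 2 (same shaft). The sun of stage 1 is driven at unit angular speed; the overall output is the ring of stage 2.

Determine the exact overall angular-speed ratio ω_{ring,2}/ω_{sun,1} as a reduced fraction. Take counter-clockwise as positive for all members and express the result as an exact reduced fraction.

Stage 1: N_ring = 30 + 2·11 = 52
Stage 1: 30(ω_s−ω_c) = −52(ω_r−ω_c),  ω_r=0, ω_s=1
Stage 1: 30(1−ω_c) = −52(0−ω_c)  ⇒  82ω_c = 30  ⇒  ω_c = 15/41
  ⇒ ω_c¹/ω_s¹ = 15/41
Stage 2: N_ring = 35 + 2·29 = 93
Stage 2: 35(ω_s−ω_c) = −93(ω_r−ω_c),  ω_s=0, ω_c=1
Stage 2: ω_r = 1 − (35/93)(0−1) = 128/93
  ⇒ ω_r²/ω_c² = 128/93
Coupling ω_c² = ω_c¹ ⇒ overall = 15/41 × 128/93 = 640/1271

640/1271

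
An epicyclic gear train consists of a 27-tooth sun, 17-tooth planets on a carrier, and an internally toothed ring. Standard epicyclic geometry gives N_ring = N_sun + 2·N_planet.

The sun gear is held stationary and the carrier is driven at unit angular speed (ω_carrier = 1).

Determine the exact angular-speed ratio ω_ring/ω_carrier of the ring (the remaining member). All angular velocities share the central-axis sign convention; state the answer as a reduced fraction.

N_ring = 27 + 2·17 = 61
27(ω_s−ω_c) = −61(ω_r−ω_c),  ω_s=0, ω_c=1
ω_r = 1 − (27/61)(0−1) = 88/61
ω_r/ω_c = 88/61

88/61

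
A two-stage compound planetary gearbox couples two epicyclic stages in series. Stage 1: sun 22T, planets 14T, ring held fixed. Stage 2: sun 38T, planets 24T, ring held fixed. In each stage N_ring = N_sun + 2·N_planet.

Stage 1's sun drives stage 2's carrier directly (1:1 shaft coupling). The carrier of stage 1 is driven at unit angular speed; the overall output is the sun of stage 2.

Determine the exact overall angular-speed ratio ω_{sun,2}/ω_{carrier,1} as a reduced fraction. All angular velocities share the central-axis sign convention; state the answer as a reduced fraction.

2232/209

Stage 1: N_ring = 22 + 2·14 = 50
Stage 1: 22(ω_s−ω_c) = −50(ω_r−ω_c),  ω_r=0, ω_c=1
Stage 1: ω_s = 1 − (50/22)(0−1) = 36/11
  ⇒ ω_s¹/ω_c¹ = 36/11
Stage 2: N_ring = 38 + 2·24 = 86
Stage 2: 38(ω_s−ω_c) = −86(ω_r−ω_c),  ω_r=0, ω_c=1
Stage 2: ω_s = 1 − (86/38)(0−1) = 62/19
  ⇒ ω_s²/ω_c² = 62/19
Coupling ω_c² = ω_s¹ ⇒ overall = 36/11 × 62/19 = 2232/209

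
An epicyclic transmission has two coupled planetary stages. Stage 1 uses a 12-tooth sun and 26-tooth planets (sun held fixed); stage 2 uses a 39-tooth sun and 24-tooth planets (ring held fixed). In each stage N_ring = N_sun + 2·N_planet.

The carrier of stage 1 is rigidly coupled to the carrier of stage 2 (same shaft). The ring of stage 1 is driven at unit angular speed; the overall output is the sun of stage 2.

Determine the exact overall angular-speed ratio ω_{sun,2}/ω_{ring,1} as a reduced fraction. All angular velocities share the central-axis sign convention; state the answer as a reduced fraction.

Stage 1: N_ring = 12 + 2·26 = 64
Stage 1: 12(ω_s−ω_c) = −64(ω_r−ω_c),  ω_s=0, ω_r=1
Stage 1: 12(0−ω_c) = −64(1−ω_c)  ⇒  76ω_c = 64  ⇒  ω_c = 16/19
  ⇒ ω_c¹/ω_r¹ = 16/19
Stage 2: N_ring = 39 + 2·24 = 87
Stage 2: 39(ω_s−ω_c) = −87(ω_r−ω_c),  ω_r=0, ω_c=1
Stage 2: ω_s = 1 − (87/39)(0−1) = 42/13
  ⇒ ω_s²/ω_c² = 42/13
Coupling ω_c² = ω_c¹ ⇒ overall = 16/19 × 42/13 = 672/247

672/247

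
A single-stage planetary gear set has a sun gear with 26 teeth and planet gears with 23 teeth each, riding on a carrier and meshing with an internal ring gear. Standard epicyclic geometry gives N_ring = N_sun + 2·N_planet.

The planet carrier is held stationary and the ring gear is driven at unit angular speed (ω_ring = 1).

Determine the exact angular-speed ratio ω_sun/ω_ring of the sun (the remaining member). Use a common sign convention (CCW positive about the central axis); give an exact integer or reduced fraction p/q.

-36/13

N_ring = 26 + 2·23 = 72
26(ω_s−ω_c) = −72(ω_r−ω_c),  ω_c=0, ω_r=1
ω_s = 0 − (72/26)(1−0) = -36/13
ω_s/ω_r = -36/13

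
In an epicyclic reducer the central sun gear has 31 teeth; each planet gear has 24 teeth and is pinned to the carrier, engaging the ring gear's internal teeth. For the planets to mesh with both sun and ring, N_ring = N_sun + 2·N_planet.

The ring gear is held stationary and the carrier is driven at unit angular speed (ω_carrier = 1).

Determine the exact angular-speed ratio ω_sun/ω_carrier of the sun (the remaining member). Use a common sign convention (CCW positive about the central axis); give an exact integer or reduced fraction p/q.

110/31

N_ring = 31 + 2·24 = 79
31(ω_s−ω_c) = −79(ω_r−ω_c),  ω_r=0, ω_c=1
ω_s = 1 − (79/31)(0−1) = 110/31
ω_s/ω_c = 110/31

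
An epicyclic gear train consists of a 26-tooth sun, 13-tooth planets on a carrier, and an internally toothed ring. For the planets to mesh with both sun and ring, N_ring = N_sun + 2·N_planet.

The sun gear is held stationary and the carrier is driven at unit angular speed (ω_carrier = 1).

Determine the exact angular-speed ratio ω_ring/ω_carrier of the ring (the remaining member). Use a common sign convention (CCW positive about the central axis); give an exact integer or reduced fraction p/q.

N_ring = 26 + 2·13 = 52
26(ω_s−ω_c) = −52(ω_r−ω_c),  ω_s=0, ω_c=1
ω_r = 1 − (26/52)(0−1) = 3/2
ω_r/ω_c = 3/2

3/2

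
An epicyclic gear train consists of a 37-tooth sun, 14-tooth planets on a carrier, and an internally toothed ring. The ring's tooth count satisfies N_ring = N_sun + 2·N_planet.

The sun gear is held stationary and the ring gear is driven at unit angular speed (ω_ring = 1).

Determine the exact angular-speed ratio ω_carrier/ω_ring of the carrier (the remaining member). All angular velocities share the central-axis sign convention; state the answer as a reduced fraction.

65/102

N_ring = 37 + 2·14 = 65
37(ω_s−ω_c) = −65(ω_r−ω_c),  ω_s=0, ω_r=1
37(0−ω_c) = −65(1−ω_c)  ⇒  102ω_c = 65  ⇒  ω_c = 65/102
ω_c/ω_r = 65/102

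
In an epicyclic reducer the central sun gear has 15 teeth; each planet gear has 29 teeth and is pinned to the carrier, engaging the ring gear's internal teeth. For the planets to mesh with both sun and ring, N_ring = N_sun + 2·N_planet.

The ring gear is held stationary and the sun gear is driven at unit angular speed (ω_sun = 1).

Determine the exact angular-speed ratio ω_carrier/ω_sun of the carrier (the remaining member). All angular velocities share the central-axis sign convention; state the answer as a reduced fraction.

15/88

N_ring = 15 + 2·29 = 73
15(ω_s−ω_c) = −73(ω_r−ω_c),  ω_r=0, ω_s=1
15(1−ω_c) = −73(0−ω_c)  ⇒  88ω_c = 15  ⇒  ω_c = 15/88
ω_c/ω_s = 15/88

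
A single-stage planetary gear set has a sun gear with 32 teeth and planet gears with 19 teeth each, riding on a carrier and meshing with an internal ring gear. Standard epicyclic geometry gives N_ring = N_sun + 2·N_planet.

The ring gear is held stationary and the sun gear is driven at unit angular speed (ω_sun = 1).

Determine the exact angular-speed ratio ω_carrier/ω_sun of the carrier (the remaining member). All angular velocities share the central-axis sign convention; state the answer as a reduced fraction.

N_ring = 32 + 2·19 = 70
32(ω_s−ω_c) = −70(ω_r−ω_c),  ω_r=0, ω_s=1
32(1−ω_c) = −70(0−ω_c)  ⇒  102ω_c = 32  ⇒  ω_c = 16/51
ω_c/ω_s = 16/51

16/51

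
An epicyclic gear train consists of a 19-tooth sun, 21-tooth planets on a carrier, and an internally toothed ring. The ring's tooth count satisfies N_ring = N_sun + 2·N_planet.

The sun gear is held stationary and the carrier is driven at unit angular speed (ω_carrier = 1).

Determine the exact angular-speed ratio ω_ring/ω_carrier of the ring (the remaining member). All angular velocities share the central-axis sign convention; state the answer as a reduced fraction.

N_ring = 19 + 2·21 = 61
19(ω_s−ω_c) = −61(ω_r−ω_c),  ω_s=0, ω_c=1
ω_r = 1 − (19/61)(0−1) = 80/61
ω_r/ω_c = 80/61

80/61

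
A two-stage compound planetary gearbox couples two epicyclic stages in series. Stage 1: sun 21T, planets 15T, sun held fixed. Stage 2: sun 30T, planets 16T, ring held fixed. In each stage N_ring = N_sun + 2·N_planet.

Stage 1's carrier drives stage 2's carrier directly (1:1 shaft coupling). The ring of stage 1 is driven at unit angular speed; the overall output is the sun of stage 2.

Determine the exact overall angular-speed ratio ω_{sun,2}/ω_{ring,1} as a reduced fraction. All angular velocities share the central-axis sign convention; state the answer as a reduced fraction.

Stage 1: N_ring = 21 + 2·15 = 51
Stage 1: 21(ω_s−ω_c) = −51(ω_r−ω_c),  ω_s=0, ω_r=1
Stage 1: 21(0−ω_c) = −51(1−ω_c)  ⇒  72ω_c = 51  ⇒  ω_c = 17/24
  ⇒ ω_c¹/ω_r¹ = 17/24
Stage 2: N_ring = 30 + 2·16 = 62
Stage 2: 30(ω_s−ω_c) = −62(ω_r−ω_c),  ω_r=0, ω_c=1
Stage 2: ω_s = 1 − (62/30)(0−1) = 46/15
  ⇒ ω_s²/ω_c² = 46/15
Coupling ω_c² = ω_c¹ ⇒ overall = 17/24 × 46/15 = 391/180

391/180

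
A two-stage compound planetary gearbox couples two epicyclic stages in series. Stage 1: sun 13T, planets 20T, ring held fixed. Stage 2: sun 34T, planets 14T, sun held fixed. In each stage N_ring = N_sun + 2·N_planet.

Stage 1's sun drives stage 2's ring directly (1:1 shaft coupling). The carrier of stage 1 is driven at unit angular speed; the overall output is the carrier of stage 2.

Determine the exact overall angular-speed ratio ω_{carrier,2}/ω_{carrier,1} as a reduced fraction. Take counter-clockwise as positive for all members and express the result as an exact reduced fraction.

341/104

Stage 1: N_ring = 13 + 2·20 = 53
Stage 1: 13(ω_s−ω_c) = −53(ω_r−ω_c),  ω_r=0, ω_c=1
Stage 1: ω_s = 1 − (53/13)(0−1) = 66/13
  ⇒ ω_s¹/ω_c¹ = 66/13
Stage 2: N_ring = 34 + 2·14 = 62
Stage 2: 34(ω_s−ω_c) = −62(ω_r−ω_c),  ω_s=0, ω_r=1
Stage 2: 34(0−ω_c) = −62(1−ω_c)  ⇒  96ω_c = 62  ⇒  ω_c = 31/48
  ⇒ ω_c²/ω_r² = 31/48
Coupling ω_r² = ω_s¹ ⇒ overall = 66/13 × 31/48 = 341/104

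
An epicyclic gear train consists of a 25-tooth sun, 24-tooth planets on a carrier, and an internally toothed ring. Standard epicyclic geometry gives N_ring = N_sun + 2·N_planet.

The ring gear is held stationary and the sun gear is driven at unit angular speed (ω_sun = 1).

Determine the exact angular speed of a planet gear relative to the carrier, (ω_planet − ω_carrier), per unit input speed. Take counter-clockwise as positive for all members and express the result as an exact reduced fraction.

-1825/2352

N_ring = 25 + 2·24 = 73
25(ω_s−ω_c) = −73(ω_r−ω_c),  ω_r=0, ω_s=1
25(1−ω_c) = −73(0−ω_c)  ⇒  98ω_c = 25  ⇒  ω_c = 25/98
sun–planet: 25·(1−25/98) = −24·(ω_p−ω_c)  ⇒  ω_p−ω_c = −(25/24)·(73/98) = -1825/2352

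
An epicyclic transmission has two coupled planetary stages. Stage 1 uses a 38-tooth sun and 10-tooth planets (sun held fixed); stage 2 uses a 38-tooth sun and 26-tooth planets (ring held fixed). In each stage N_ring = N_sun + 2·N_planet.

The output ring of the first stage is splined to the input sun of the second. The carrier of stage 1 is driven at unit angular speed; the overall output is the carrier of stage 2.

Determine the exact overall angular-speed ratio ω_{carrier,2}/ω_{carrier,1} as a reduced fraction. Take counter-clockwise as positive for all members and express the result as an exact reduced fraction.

Stage 1: N_ring = 38 + 2·10 = 58
Stage 1: 38(ω_s−ω_c) = −58(ω_r−ω_c),  ω_s=0, ω_c=1
Stage 1: ω_r = 1 − (38/58)(0−1) = 48/29
  ⇒ ω_r¹/ω_c¹ = 48/29
Stage 2: N_ring = 38 + 2·26 = 90
Stage 2: 38(ω_s−ω_c) = −90(ω_r−ω_c),  ω_r=0, ω_s=1
Stage 2: 38(1−ω_c) = −90(0−ω_c)  ⇒  128ω_c = 38  ⇒  ω_c = 19/64
  ⇒ ω_c²/ω_s² = 19/64
Coupling ω_s² = ω_r¹ ⇒ overall = 48/29 × 19/64 = 57/116

57/116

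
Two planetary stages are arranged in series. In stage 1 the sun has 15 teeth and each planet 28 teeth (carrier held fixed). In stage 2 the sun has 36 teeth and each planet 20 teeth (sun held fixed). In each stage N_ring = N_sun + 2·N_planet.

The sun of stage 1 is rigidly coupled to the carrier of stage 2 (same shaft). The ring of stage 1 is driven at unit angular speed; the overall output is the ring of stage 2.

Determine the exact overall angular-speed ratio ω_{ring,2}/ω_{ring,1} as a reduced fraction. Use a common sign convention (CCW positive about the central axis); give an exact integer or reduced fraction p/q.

-1988/285

Stage 1: N_ring = 15 + 2·28 = 71
Stage 1: 15(ω_s−ω_c) = −71(ω_r−ω_c),  ω_c=0, ω_r=1
Stage 1: ω_s = 0 − (71/15)(1−0) = -71/15
  ⇒ ω_s¹/ω_r¹ = -71/15
Stage 2: N_ring = 36 + 2·20 = 76
Stage 2: 36(ω_s−ω_c) = −76(ω_r−ω_c),  ω_s=0, ω_c=1
Stage 2: ω_r = 1 − (36/76)(0−1) = 28/19
  ⇒ ω_r²/ω_c² = 28/19
Coupling ω_c² = ω_s¹ ⇒ overall = -71/15 × 28/19 = -1988/285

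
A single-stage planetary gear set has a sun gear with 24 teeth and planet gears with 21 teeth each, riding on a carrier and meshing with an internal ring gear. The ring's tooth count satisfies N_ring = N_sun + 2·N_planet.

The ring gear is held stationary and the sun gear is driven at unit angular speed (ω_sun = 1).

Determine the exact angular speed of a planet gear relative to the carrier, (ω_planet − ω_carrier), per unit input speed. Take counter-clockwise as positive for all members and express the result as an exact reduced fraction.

-88/105

N_ring = 24 + 2·21 = 66
24(ω_s−ω_c) = −66(ω_r−ω_c),  ω_r=0, ω_s=1
24(1−ω_c) = −66(0−ω_c)  ⇒  90ω_c = 24  ⇒  ω_c = 4/15
sun–planet: 24·(1−4/15) = −21·(ω_p−ω_c)  ⇒  ω_p−ω_c = −(24/21)·(11/15) = -88/105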